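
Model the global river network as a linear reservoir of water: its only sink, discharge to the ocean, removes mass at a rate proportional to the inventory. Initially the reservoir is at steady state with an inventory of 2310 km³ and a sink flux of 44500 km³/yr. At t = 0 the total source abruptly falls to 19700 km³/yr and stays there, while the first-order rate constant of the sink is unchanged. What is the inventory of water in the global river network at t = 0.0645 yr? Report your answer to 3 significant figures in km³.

Residence time τ = M₀/F₀ = 0.05191 yr. The eventual steady state is M_∞ = M₀·(F₁/F₀) = 2310 × 19700/44500 = 1022.6 km³.
The anomaly ΔM(t) = M(t) − M_∞ decays as ΔM₀·e^(−t/τ) with ΔM₀ = 2310 − 1022.6 = 1287 km³.
At t = 0.0645 yr, e^(−t/τ) = e^(−1.243) = 0.2887, so ΔM = 371.6 km³ and M = 1022.6 + 371.6 = 1394.2 km³.

1390 km³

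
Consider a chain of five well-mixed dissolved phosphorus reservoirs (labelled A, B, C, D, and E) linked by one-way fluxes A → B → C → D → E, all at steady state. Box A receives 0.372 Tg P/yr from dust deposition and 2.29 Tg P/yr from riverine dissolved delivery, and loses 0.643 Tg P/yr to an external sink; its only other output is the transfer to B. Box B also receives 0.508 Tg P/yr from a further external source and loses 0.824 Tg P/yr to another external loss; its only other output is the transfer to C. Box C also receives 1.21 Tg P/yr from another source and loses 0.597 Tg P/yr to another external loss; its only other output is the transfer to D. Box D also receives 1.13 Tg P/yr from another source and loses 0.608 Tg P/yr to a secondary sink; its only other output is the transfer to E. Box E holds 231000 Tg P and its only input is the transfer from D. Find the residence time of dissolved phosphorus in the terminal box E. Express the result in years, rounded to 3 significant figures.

81400 yr

Box A: F(A→B) = (0.372 + 2.29) − 0.643 = 2.0190 Tg P/yr.
Box B: F(B→C) = (2.0190 + 0.508) − 0.824 = 1.7030 Tg P/yr.
Box C: F(C→D) = (1.7030 + 1.21) − 0.597 = 2.3160 Tg P/yr.
Box D: F(D→E) = (2.3160 + 1.13) − 0.608 = 2.8380 Tg P/yr.
Box E throughput = its input = 2.8380 Tg P/yr; τ = 231000 / 2.8380 = 81400 yr.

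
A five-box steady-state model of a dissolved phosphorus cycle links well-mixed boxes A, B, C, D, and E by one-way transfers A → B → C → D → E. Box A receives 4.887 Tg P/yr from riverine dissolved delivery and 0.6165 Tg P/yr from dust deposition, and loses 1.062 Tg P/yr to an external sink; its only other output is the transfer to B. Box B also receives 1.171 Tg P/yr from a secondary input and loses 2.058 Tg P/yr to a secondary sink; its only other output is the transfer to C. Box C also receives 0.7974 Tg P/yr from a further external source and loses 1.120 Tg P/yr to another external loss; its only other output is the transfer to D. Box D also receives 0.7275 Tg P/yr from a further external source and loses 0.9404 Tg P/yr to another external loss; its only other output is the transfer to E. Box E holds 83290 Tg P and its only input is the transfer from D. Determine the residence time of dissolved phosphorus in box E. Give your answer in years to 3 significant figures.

27600 yr

Box A: F(A→B) = (4.887 + 0.6165) − 1.062 = 4.4415 Tg P/yr.
Box B: F(B→C) = (4.4415 + 1.171) − 2.058 = 3.5545 Tg P/yr.
Box C: F(C→D) = (3.5545 + 0.7974) − 1.120 = 3.2319 Tg P/yr.
Box D: F(D→E) = (3.2319 + 0.7275) − 0.9404 = 3.0190 Tg P/yr.
Box E throughput = its input = 3.0190 Tg P/yr; τ = 83290 / 3.0190 = 27590 yr.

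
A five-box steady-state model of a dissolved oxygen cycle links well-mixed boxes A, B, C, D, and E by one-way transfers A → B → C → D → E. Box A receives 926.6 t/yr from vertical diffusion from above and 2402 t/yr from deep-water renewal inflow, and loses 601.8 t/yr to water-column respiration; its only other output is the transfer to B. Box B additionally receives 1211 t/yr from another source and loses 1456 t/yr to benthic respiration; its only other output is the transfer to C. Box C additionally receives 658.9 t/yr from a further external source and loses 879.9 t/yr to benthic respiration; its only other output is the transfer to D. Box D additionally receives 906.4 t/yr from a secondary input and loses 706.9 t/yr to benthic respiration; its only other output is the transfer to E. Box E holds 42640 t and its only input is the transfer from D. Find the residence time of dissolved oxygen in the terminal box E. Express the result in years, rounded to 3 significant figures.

17.3 yr

Box A: F(A→B) = (926.6 + 2402) − 601.8 = 2726.8 t/yr.
Box B: F(B→C) = (2726.8 + 1211) − 1456 = 2481.8 t/yr.
Box C: F(C→D) = (2481.8 + 658.9) − 879.9 = 2260.8 t/yr.
Box D: F(D→E) = (2260.8 + 906.4) − 706.9 = 2460.3 t/yr.
Box E throughput = its input = 2460.3 t/yr; τ = 42640 / 2460.3 = 17.33 yr.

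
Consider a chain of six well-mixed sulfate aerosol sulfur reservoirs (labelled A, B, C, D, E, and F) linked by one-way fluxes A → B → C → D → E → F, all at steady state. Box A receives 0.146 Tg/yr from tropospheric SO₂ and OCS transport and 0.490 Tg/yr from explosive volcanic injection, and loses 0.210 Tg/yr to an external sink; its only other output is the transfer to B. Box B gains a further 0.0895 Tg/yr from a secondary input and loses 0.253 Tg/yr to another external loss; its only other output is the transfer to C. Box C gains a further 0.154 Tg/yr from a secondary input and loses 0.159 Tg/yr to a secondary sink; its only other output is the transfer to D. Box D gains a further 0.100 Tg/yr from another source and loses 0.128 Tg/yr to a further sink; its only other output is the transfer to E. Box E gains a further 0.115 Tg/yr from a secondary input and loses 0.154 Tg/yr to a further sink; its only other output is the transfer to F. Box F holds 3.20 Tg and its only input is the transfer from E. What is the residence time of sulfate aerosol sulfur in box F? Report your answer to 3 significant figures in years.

Box A: F(A→B) = (0.146 + 0.490) − 0.210 = 0.42600 Tg/yr.
Box B: F(B→C) = (0.42600 + 0.0895) − 0.253 = 0.26250 Tg/yr.
Box C: F(C→D) = (0.26250 + 0.154) − 0.159 = 0.25750 Tg/yr.
Box D: F(D→E) = (0.25750 + 0.100) − 0.128 = 0.22950 Tg/yr.
Box E: F(E→F) = (0.22950 + 0.115) − 0.154 = 0.19050 Tg/yr.
Box F throughput = its input = 0.19050 Tg/yr; τ = 3.20 / 0.19050 = 16.80 yr.

16.8 yr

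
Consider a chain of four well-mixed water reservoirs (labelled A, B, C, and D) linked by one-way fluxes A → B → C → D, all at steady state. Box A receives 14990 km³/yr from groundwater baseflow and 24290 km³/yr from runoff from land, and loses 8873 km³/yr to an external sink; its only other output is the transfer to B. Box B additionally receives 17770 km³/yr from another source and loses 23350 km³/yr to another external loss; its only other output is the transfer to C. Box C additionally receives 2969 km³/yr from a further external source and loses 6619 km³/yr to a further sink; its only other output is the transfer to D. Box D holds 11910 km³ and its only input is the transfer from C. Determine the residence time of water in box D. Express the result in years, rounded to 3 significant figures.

Box A: F(A→B) = (14990 + 24290) − 8873 = 30407 km³/yr.
Box B: F(B→C) = (30407 + 17770) − 23350 = 24827 km³/yr.
Box C: F(C→D) = (24827 + 2969) − 6619 = 21177 km³/yr.
Box D throughput = its input = 21177 km³/yr; τ = 11910 / 21177 = 0.5624 yr.

0.562 yr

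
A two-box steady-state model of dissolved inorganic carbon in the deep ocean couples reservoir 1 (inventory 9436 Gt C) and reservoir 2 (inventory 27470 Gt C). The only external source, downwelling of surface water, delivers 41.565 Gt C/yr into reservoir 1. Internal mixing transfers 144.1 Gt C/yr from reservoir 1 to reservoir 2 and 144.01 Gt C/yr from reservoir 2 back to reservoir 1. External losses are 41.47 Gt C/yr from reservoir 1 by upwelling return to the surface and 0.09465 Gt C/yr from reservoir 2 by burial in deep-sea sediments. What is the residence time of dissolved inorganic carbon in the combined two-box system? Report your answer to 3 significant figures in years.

888 yr

For the system as a whole, the A↔B exchange is internal and contributes nothing to the throughput; only the external sinks remove mass.
M_total = 9436 + 27470 = 36906 Gt C.
ΣF_external_out = 41.47 + 0.09465 = 41.565 Gt C/yr.
τ = M_total / ΣF_ext = 36906 / 41.565 = 887.9 yr.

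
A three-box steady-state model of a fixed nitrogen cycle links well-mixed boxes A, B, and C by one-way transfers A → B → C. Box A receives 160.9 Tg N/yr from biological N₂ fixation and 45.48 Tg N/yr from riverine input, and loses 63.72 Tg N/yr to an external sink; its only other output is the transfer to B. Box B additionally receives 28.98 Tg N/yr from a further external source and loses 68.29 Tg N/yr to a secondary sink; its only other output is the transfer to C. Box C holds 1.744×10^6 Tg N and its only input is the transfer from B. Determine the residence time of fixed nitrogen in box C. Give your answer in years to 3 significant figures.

16900 yr

Box A: F(A→B) = (160.9 + 45.48) − 63.72 = 142.66 Tg N/yr.
Box B: F(B→C) = (142.66 + 28.98) − 68.29 = 103.35 Tg N/yr.
Box C throughput = its input = 103.35 Tg N/yr; τ = 1.744×10^6 / 103.35 = 16870 yr.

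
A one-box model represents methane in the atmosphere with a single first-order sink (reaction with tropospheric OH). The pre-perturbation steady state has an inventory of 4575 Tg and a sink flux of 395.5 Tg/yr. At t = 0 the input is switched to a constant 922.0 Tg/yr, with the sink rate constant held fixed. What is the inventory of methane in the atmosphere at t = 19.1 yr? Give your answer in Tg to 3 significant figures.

τ = M₀/F₀ = 4575/395.5 = 11.57 yr; rate constant k = 1/τ.
New steady state M_∞ = F₁/k = F₁·τ = 922.0 × 11.57 = 10665 Tg.
M(t) = M_∞ + (M₀ − M_∞)·e^(−t/τ); t/τ = 19.1/11.57 = 1.651, so e^(−t/τ) = 0.1918.
M(t) = 10665 − 6090 × 0.1918 = 9497.1 Tg.

9500 Tg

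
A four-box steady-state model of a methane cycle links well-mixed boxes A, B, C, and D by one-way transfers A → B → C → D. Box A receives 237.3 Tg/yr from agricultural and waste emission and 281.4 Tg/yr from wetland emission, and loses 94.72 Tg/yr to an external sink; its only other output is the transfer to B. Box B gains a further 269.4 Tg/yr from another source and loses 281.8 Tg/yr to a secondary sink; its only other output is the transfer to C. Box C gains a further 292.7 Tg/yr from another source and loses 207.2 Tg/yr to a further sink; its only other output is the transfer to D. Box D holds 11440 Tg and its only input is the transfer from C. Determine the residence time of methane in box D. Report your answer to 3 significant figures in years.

23.0 yr

Box A: F(A→B) = (237.3 + 281.4) − 94.72 = 423.98 Tg/yr.
Box B: F(B→C) = (423.98 + 269.4) − 281.8 = 411.58 Tg/yr.
Box C: F(C→D) = (411.58 + 292.7) − 207.2 = 497.08 Tg/yr.
Box D throughput = its input = 497.08 Tg/yr; τ = 11440 / 497.08 = 23.01 yr.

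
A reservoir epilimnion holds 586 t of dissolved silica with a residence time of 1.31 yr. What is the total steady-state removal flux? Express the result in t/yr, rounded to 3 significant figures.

F = M / τ = 586 / 1.31 = 447.3 t/yr.

447 t/yr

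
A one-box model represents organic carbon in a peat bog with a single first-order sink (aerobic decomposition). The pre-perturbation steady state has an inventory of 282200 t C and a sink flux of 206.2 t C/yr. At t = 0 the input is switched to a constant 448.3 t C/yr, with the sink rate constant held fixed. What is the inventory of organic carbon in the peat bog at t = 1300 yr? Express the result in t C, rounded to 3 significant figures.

τ = M₀/F₀ = 282200/206.2 = 1369 yr; rate constant k = 1/τ.
New steady state M_∞ = F₁/k = F₁·τ = 448.3 × 1369 = 613530 t C.
M(t) = M_∞ + (M₀ − M_∞)·e^(−t/τ); t/τ = 1300/1369 = 0.9499, so e^(−t/τ) = 0.3868.
M(t) = 613530 − 331300 × 0.3868 = 485380 t C.

485000 t C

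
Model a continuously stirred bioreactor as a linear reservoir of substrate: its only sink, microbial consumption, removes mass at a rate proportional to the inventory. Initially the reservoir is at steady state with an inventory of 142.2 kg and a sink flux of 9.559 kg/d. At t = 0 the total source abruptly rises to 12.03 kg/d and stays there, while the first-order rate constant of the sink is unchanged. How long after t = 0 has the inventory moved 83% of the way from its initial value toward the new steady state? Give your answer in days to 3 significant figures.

τ = M₀/F₀ = 142.2/9.559 = 14.88 d.
The remaining gap fraction is e^(−t/τ); 83% covered ⇒ e^(−t/τ) = 0.170.
t = −τ ln(0.170) = 14.88 × 1.772 = 26.36 d.

26.4 d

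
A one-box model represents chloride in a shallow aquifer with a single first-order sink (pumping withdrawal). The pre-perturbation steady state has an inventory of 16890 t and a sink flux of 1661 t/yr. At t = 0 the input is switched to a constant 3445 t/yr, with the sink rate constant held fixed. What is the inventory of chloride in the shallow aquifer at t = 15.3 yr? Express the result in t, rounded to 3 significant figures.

31000 t

τ = M₀/F₀ = 16890/1661 = 10.17 yr; rate constant k = 1/τ.
New steady state M_∞ = F₁/k = F₁·τ = 3445 × 10.17 = 35031 t.
M(t) = M_∞ + (M₀ − M_∞)·e^(−t/τ); t/τ = 15.3/10.17 = 1.505, so e^(−t/τ) = 0.2221.
M(t) = 35031 − 18140 × 0.2221 = 31002 t.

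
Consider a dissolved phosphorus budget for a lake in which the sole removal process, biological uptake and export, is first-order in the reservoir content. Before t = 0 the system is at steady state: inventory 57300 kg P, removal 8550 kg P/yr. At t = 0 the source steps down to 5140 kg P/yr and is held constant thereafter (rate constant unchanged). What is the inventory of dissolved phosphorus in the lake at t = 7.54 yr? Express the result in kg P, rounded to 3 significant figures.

τ = M₀/F₀ = 57300/8550 = 6.702 yr; rate constant k = 1/τ.
New steady state M_∞ = F₁/k = F₁·τ = 5140 × 6.702 = 34447 kg P.
M(t) = M_∞ + (M₀ − M_∞)·e^(−t/τ); t/τ = 7.54/6.702 = 1.125, so e^(−t/τ) = 0.3246.
M(t) = 34447 + 22850 × 0.3246 = 41866 kg P.

41900 kg P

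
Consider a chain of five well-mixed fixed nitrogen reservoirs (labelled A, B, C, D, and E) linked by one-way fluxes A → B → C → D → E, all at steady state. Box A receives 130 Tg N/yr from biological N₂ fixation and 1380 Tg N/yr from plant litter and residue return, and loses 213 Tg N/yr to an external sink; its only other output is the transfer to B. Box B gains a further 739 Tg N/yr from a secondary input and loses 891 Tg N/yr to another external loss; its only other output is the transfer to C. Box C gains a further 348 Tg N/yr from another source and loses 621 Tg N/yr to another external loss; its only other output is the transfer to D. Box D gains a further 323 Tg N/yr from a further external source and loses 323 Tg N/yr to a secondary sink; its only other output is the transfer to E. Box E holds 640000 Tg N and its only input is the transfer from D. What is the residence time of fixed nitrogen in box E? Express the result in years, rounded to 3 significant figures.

734 yr

Box A: F(A→B) = (130 + 1380) − 213 = 1297.0 Tg N/yr.
Box B: F(B→C) = (1297.0 + 739) − 891 = 1145.0 Tg N/yr.
Box C: F(C→D) = (1145.0 + 348) − 621 = 872.00 Tg N/yr.
Box D: F(D→E) = (872.00 + 323) − 323 = 872.00 Tg N/yr.
Box E throughput = its input = 872.00 Tg N/yr; τ = 640000 / 872.00 = 733.9 yr.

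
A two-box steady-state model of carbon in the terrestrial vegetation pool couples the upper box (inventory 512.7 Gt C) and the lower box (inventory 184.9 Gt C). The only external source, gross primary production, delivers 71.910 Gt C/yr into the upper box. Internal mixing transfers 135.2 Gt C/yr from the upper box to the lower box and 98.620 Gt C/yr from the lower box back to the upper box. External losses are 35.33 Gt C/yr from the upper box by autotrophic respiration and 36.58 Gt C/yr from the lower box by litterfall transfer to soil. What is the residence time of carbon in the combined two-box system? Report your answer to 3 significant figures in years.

Residence time in the combined system uses the total inventory and the total *external* removal — internal exchanges between the two boxes cancel.
M_total = 512.7 + 184.9 = 697.60 Gt C.
ΣF_external_out = 35.33 + 36.58 = 71.910 Gt C/yr.
τ = M_total / ΣF_ext = 697.60 / 71.910 = 9.701 yr.

9.70 yr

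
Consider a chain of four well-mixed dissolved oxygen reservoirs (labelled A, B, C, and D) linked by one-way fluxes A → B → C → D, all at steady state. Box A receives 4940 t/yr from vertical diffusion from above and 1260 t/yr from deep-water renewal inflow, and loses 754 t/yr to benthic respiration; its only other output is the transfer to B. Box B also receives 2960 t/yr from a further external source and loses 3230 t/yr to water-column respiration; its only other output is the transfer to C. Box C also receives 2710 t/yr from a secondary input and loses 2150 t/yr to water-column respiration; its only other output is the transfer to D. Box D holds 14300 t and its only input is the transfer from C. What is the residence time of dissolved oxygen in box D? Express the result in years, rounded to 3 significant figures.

2.49 yr

Box A: F(A→B) = (4940 + 1260) − 754 = 5446.0 t/yr.
Box B: F(B→C) = (5446.0 + 2960) − 3230 = 5176.0 t/yr.
Box C: F(C→D) = (5176.0 + 2710) − 2150 = 5736.0 t/yr.
Box D throughput = its input = 5736.0 t/yr; τ = 14300 / 5736.0 = 2.493 yr.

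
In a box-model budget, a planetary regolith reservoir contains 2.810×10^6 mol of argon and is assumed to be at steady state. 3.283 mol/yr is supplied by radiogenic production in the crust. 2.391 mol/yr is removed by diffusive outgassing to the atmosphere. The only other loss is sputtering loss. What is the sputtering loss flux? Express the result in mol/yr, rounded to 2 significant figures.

0.89 mol/yr

At steady state ΣF_in = ΣF_out.
ΣF_in = 3.2830 mol/yr.
Sputtering loss flux = ΣF_in − (2.391) = 3.2830 − 2.391 = 0.8920 mol/yr.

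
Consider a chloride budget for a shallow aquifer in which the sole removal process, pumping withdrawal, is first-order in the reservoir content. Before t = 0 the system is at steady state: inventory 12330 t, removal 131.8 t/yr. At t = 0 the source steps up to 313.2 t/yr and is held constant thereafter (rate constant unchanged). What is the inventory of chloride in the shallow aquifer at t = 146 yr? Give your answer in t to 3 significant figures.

The sink rate constant is k = F₀/M₀ = 131.8/12330 = 0.01069 yr⁻¹.
Solving dM/dt = F₁ − kM with M(0) = M₀ gives M(t) = F₁/k + (M₀ − F₁/k)·e^(−kt).
F₁/k = 313.2/0.01069 = 29300 t; kt = 0.01069 × 146 = 1.561, e^(−kt) = 0.2100.
M(146) = 29300 + (12330 − 29300) × 0.2100 = 29300 − 3564 = 25736 t.

25700 t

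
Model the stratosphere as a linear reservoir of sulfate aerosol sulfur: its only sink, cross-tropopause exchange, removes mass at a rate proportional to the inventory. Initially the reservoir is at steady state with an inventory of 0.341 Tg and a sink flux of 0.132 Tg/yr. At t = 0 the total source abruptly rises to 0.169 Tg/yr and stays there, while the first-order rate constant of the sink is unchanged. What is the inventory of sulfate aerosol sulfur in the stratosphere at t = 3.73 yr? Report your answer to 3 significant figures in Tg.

0.414 Tg

τ = M₀/F₀ = 0.341/0.132 = 2.583 yr; rate constant k = 1/τ.
New steady state M_∞ = F₁/k = F₁·τ = 0.169 × 2.583 = 0.43658 Tg.
M(t) = M_∞ + (M₀ − M_∞)·e^(−t/τ); t/τ = 3.73/2.583 = 1.444, so e^(−t/τ) = 0.2360.
M(t) = 0.43658 − 0.09558 × 0.2360 = 0.41402 Tg.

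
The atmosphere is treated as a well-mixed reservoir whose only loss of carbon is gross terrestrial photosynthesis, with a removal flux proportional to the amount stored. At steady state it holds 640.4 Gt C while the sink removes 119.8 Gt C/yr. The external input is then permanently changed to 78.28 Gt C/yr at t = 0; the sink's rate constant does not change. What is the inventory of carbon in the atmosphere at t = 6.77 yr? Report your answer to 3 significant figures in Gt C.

481 Gt C

The sink rate constant is k = F₀/M₀ = 119.8/640.4 = 0.1871 yr⁻¹.
Solving dM/dt = F₁ − kM with M(0) = M₀ gives M(t) = F₁/k + (M₀ − F₁/k)·e^(−kt).
F₁/k = 78.28/0.1871 = 418.45 Gt C; kt = 0.1871 × 6.77 = 1.266, e^(−kt) = 0.2818.
M(6.77) = 418.45 + (640.4 − 418.45) × 0.2818 = 418.45 + 62.55 = 481.00 Gt C.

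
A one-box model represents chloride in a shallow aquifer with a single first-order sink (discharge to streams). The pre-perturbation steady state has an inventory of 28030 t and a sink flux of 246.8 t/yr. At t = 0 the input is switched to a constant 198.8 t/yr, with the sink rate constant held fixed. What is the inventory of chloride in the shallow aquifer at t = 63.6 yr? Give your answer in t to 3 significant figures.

25700 t

The sink rate constant is k = F₀/M₀ = 246.8/28030 = 0.008805 yr⁻¹.
Solving dM/dt = F₁ − kM with M(0) = M₀ gives M(t) = F₁/k + (M₀ − F₁/k)·e^(−kt).
F₁/k = 198.8/0.008805 = 22578 t; kt = 0.008805 × 63.6 = 0.5600, e^(−kt) = 0.5712.
M(63.6) = 22578 + (28030 − 22578) × 0.5712 = 22578 + 3114 = 25692 t.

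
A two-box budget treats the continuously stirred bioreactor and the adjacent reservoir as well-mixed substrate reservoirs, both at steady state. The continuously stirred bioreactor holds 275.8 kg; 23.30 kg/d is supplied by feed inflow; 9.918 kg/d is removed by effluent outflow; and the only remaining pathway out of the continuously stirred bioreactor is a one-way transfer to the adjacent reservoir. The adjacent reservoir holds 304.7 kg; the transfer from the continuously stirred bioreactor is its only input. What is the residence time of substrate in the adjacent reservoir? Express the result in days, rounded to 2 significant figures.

23 d

Balance the continuously stirred bioreactor: ΣF_in = 23.300 kg/d.
Transfer to the adjacent reservoir = ΣF_in − (9.918) = 13.382 kg/d.
At steady state the output of the adjacent reservoir equals its input, 13.382 kg/d.
τ = M / F = 304.7 / 13.382 = 22.77 d.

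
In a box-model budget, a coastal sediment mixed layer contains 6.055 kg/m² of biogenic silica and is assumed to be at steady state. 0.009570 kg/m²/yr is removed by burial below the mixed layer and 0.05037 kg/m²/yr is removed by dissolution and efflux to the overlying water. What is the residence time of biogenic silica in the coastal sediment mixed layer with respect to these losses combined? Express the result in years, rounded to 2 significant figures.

Total removal = 0.009570 + 0.05037 = 0.059940 kg/m²/yr.
τ = M / ΣF_out = 6.055 / 0.059940 = 101.0 yr.

100 yr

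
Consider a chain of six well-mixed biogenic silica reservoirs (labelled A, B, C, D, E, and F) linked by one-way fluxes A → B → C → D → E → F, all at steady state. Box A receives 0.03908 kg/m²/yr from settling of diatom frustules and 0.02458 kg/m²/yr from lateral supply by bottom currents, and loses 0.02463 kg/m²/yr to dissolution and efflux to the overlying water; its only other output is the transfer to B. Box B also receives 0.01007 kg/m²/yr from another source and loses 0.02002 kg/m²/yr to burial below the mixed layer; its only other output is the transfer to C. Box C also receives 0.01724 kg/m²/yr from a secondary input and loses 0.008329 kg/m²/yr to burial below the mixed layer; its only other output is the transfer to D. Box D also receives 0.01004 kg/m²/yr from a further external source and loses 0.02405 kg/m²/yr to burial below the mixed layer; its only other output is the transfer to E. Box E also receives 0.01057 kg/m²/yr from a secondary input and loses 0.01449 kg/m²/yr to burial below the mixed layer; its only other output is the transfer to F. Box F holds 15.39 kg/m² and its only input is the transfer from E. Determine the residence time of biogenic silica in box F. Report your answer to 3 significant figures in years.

767 yr

Box A: F(A→B) = (0.03908 + 0.02458) − 0.02463 = 0.039030 kg/m²/yr.
Box B: F(B→C) = (0.039030 + 0.01007) − 0.02002 = 0.029080 kg/m²/yr.
Box C: F(C→D) = (0.029080 + 0.01724) − 0.008329 = 0.037991 kg/m²/yr.
Box D: F(D→E) = (0.037991 + 0.01004) − 0.02405 = 0.023981 kg/m²/yr.
Box E: F(E→F) = (0.023981 + 0.01057) − 0.01449 = 0.020061 kg/m²/yr.
Box F throughput = its input = 0.020061 kg/m²/yr; τ = 15.39 / 0.020061 = 767.2 yr.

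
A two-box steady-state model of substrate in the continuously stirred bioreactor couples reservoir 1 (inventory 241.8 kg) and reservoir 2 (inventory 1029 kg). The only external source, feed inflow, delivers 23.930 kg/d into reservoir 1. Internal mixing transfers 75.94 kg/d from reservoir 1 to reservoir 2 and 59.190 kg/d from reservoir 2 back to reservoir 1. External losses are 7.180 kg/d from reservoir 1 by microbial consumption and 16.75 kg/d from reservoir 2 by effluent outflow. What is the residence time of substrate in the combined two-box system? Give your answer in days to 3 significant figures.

Residence time in the combined system uses the total inventory and the total *external* removal — internal exchanges between the two boxes cancel.
M_total = 241.8 + 1029 = 1270.8 kg.
ΣF_external_out = 7.180 + 16.75 = 23.930 kg/d.
τ = M_total / ΣF_ext = 1270.8 / 23.930 = 53.10 d.

53.1 d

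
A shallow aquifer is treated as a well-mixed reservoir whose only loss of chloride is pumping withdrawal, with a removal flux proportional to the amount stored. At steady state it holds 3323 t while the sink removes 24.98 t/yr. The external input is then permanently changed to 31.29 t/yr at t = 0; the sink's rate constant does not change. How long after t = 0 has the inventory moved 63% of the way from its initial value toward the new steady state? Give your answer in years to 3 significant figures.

132 yr

τ = M₀/F₀ = 3323/24.98 = 133.0 yr.
The remaining gap fraction is e^(−t/τ); 63% covered ⇒ e^(−t/τ) = 0.370.
t = −τ ln(0.370) = 133.0 × 0.9943 = 132.3 yr.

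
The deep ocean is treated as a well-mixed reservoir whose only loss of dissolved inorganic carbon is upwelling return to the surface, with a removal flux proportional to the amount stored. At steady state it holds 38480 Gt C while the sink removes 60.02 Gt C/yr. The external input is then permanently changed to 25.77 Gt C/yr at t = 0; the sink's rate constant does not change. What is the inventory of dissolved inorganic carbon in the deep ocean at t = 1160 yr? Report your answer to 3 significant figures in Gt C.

τ = M₀/F₀ = 38480/60.02 = 641.1 yr; rate constant k = 1/τ.
New steady state M_∞ = F₁/k = F₁·τ = 25.77 × 641.1 = 16522 Gt C.
M(t) = M_∞ + (M₀ − M_∞)·e^(−t/τ); t/τ = 1160/641.1 = 1.809, so e^(−t/τ) = 0.1638.
M(t) = 16522 + 21960 × 0.1638 = 20118 Gt C.

20100 Gt C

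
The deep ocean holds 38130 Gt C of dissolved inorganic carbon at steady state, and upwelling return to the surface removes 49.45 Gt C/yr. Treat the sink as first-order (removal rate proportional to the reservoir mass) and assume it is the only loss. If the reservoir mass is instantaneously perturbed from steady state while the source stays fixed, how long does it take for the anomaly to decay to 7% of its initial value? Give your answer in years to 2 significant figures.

2100 yr

For a linear reservoir the anomaly decays as exp(−t/τ) with τ = M/F = 38130/49.45 = 771.1 yr.
exp(−t/τ) = 0.07 ⇒ t = −τ ln(0.07) = 771.1 × 2.659 = 2051 yr.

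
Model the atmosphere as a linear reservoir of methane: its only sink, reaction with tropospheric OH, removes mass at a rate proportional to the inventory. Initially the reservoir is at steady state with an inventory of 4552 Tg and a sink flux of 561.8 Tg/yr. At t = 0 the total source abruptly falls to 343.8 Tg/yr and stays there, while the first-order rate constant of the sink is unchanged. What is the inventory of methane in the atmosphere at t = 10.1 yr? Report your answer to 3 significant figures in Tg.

3290 Tg

The sink rate constant is k = F₀/M₀ = 561.8/4552 = 0.1234 yr⁻¹.
Solving dM/dt = F₁ − kM with M(0) = M₀ gives M(t) = F₁/k + (M₀ − F₁/k)·e^(−kt).
F₁/k = 343.8/0.1234 = 2785.6 Tg; kt = 0.1234 × 10.1 = 1.247, e^(−kt) = 0.2875.
M(10.1) = 2785.6 + (4552 − 2785.6) × 0.2875 = 2785.6 + 507.8 = 3293.5 Tg.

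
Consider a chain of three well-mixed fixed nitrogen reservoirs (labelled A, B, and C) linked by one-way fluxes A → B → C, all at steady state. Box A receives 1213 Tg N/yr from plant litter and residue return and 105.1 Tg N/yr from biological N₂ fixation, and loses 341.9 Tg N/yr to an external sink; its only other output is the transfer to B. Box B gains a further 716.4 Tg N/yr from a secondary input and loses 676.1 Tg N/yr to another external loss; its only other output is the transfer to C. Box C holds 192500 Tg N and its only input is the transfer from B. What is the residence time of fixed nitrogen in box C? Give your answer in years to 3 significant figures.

Box A: F(A→B) = (1213 + 105.1) − 341.9 = 976.20 Tg N/yr.
Box B: F(B→C) = (976.20 + 716.4) − 676.1 = 1016.5 Tg N/yr.
Box C throughput = its input = 1016.5 Tg N/yr; τ = 192500 / 1016.5 = 189.4 yr.

189 yr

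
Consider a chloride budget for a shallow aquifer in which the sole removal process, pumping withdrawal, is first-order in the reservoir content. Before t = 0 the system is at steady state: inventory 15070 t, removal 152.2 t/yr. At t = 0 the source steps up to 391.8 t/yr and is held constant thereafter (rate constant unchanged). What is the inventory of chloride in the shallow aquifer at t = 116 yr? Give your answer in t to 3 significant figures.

Residence time τ = M₀/F₀ = 99.01 yr. The eventual steady state is M_∞ = M₀·(F₁/F₀) = 15070 × 391.8/152.2 = 38794 t.
The anomaly ΔM(t) = M(t) − M_∞ decays as ΔM₀·e^(−t/τ) with ΔM₀ = 15070 − 38794 = −23720 t.
At t = 116 yr, e^(−t/τ) = e^(−1.172) = 0.3099, so ΔM = −7352 t and M = 38794 − 7352 = 31442 t.

31400 t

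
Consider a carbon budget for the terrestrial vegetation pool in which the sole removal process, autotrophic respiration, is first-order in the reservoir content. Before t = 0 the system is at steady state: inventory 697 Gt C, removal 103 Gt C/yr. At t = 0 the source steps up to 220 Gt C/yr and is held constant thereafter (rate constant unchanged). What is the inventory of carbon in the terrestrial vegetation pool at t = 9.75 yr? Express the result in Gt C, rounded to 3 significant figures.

τ = M₀/F₀ = 697/103 = 6.767 yr; rate constant k = 1/τ.
New steady state M_∞ = F₁/k = F₁·τ = 220 × 6.767 = 1488.7 Gt C.
M(t) = M_∞ + (M₀ − M_∞)·e^(−t/τ); t/τ = 9.75/6.767 = 1.441, so e^(−t/τ) = 0.2367.
M(t) = 1488.7 − 791.7 × 0.2367 = 1301.3 Gt C.

1300 Gt C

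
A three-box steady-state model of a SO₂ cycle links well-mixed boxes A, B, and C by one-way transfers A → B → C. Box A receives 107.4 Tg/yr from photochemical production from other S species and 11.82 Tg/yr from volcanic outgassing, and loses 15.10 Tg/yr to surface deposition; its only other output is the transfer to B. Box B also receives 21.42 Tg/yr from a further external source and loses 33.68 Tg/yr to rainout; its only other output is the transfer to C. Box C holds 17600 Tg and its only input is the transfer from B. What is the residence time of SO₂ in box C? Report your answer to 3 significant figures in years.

Box A: F(A→B) = (107.4 + 11.82) − 15.10 = 104.12 Tg/yr.
Box B: F(B→C) = (104.12 + 21.42) − 33.68 = 91.860 Tg/yr.
Box C throughput = its input = 91.860 Tg/yr; τ = 17600 / 91.860 = 191.6 yr.

192 yr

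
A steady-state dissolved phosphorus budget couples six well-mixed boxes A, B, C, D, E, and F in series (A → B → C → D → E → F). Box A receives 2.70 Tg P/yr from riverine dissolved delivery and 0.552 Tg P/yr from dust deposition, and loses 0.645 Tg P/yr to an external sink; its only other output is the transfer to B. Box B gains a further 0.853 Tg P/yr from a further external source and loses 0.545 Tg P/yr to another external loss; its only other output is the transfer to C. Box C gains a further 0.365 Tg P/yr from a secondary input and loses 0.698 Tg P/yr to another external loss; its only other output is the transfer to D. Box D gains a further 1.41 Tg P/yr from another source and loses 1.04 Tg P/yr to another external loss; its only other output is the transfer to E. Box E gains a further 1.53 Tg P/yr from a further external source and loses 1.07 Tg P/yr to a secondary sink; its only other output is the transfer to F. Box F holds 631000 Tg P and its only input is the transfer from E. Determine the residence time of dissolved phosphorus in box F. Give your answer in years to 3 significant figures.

Box A: F(A→B) = (2.70 + 0.552) − 0.645 = 2.6070 Tg P/yr.
Box B: F(B→C) = (2.6070 + 0.853) − 0.545 = 2.9150 Tg P/yr.
Box C: F(C→D) = (2.9150 + 0.365) − 0.698 = 2.5820 Tg P/yr.
Box D: F(D→E) = (2.5820 + 1.41) − 1.04 = 2.9520 Tg P/yr.
Box E: F(E→F) = (2.9520 + 1.53) − 1.07 = 3.4120 Tg P/yr.
Box F throughput = its input = 3.4120 Tg P/yr; τ = 631000 / 3.4120 = 184900 yr.

185000 yr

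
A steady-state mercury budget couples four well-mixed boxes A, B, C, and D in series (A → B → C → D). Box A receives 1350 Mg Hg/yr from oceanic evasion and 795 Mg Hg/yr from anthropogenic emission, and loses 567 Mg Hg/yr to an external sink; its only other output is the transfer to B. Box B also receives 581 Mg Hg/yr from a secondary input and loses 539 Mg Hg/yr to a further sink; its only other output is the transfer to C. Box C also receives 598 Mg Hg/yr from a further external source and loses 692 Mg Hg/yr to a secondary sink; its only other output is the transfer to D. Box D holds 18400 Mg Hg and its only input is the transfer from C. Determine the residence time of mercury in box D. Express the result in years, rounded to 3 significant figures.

Box A: F(A→B) = (1350 + 795) − 567 = 1578.0 Mg Hg/yr.
Box B: F(B→C) = (1578.0 + 581) − 539 = 1620.0 Mg Hg/yr.
Box C: F(C→D) = (1620.0 + 598) − 692 = 1526.0 Mg Hg/yr.
Box D throughput = its input = 1526.0 Mg Hg/yr; τ = 18400 / 1526.0 = 12.06 yr.

12.1 yr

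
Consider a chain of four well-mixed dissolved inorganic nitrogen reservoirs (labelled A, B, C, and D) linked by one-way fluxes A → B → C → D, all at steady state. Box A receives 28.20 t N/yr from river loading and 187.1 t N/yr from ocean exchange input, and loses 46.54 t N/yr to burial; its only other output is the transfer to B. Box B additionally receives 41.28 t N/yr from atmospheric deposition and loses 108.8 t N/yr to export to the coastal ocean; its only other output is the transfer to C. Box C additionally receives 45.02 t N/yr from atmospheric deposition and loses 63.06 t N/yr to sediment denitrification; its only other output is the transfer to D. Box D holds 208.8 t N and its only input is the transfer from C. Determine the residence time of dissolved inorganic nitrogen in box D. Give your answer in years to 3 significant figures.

2.51 yr

Box A: F(A→B) = (28.20 + 187.1) − 46.54 = 168.76 t N/yr.
Box B: F(B→C) = (168.76 + 41.28) − 108.8 = 101.24 t N/yr.
Box C: F(C→D) = (101.24 + 45.02) − 63.06 = 83.200 t N/yr.
Box D throughput = its input = 83.200 t N/yr; τ = 208.8 / 83.200 = 2.510 yr.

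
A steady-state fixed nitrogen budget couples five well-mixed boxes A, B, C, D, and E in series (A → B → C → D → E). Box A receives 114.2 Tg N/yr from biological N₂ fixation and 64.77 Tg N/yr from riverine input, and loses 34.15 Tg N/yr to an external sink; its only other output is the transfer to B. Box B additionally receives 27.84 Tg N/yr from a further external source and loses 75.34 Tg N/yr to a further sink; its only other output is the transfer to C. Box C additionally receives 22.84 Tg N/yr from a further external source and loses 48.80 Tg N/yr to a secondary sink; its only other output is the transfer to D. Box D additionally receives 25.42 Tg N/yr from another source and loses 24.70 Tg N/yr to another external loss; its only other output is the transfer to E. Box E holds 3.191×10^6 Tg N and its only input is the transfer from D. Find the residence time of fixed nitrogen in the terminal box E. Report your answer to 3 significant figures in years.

Box A: F(A→B) = (114.2 + 64.77) − 34.15 = 144.82 Tg N/yr.
Box B: F(B→C) = (144.82 + 27.84) − 75.34 = 97.320 Tg N/yr.
Box C: F(C→D) = (97.320 + 22.84) − 48.80 = 71.360 Tg N/yr.
Box D: F(D→E) = (71.360 + 25.42) − 24.70 = 72.080 Tg N/yr.
Box E throughput = its input = 72.080 Tg N/yr; τ = 3.191×10^6 / 72.080 = 44270 yr.

44300 yr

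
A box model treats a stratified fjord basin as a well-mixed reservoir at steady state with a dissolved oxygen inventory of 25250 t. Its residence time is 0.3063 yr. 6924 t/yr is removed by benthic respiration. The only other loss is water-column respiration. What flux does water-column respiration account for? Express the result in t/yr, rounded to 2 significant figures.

Total removal F = M/τ = 25250 / 0.3063 = 82440 t/yr.
Water-column respiration = F − (6924) = 82440 − 6924 = 75510 t/yr.

76000 t/yr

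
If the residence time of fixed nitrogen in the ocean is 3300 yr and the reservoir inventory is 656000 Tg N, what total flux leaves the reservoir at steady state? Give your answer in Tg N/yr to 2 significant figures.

F = M / τ = 656000 / 3300 = 198.8 Tg N/yr.

200 Tg N/yr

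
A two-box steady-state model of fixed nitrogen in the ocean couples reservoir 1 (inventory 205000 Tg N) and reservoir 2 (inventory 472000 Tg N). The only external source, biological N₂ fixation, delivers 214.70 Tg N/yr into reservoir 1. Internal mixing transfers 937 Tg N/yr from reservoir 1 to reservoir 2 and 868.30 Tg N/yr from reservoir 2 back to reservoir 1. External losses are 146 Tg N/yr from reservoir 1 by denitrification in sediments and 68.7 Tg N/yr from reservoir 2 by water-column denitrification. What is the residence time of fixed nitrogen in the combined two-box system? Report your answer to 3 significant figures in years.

Treat the two boxes together as one reservoir: the mixing fluxes between them are internal recycling, so τ = ΣM / Σ(external losses).
M_total = 205000 + 472000 = 677000 Tg N.
ΣF_external_out = 146 + 68.7 = 214.70 Tg N/yr.
τ = M_total / ΣF_ext = 677000 / 214.70 = 3153 yr.

3150 yr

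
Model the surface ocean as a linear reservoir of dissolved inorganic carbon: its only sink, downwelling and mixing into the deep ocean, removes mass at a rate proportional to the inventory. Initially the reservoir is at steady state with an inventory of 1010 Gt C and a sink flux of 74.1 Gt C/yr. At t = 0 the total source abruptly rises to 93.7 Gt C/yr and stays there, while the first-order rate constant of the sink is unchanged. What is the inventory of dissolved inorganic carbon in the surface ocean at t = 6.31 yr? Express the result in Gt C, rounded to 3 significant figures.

1110 Gt C

τ = M₀/F₀ = 1010/74.1 = 13.63 yr; rate constant k = 1/τ.
New steady state M_∞ = F₁/k = F₁·τ = 93.7 × 13.63 = 1277.2 Gt C.
M(t) = M_∞ + (M₀ − M_∞)·e^(−t/τ); t/τ = 6.31/13.63 = 0.4629, so e^(−t/τ) = 0.6294.
M(t) = 1277.2 − 267.2 × 0.6294 = 1109.0 Gt C.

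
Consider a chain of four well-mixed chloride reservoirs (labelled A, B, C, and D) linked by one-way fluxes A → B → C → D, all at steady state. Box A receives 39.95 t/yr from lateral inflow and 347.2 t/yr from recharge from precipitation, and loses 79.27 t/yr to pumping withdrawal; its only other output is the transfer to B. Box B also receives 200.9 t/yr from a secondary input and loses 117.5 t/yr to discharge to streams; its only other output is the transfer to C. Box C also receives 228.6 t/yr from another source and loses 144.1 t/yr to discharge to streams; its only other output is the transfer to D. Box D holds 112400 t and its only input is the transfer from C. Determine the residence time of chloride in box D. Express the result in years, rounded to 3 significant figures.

Box A: F(A→B) = (39.95 + 347.2) − 79.27 = 307.88 t/yr.
Box B: F(B→C) = (307.88 + 200.9) − 117.5 = 391.28 t/yr.
Box C: F(C→D) = (391.28 + 228.6) − 144.1 = 475.78 t/yr.
Box D throughput = its input = 475.78 t/yr; τ = 112400 / 475.78 = 236.2 yr.

236 yr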